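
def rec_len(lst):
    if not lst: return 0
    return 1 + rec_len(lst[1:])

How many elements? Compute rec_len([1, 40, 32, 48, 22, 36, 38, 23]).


rec_len([1, 40, 32, 48, 22, 36, 38, 23]) = 1 + rec_len([40, 32, 48, 22, 36, 38, 23])
rec_len([40, 32, 48, 22, 36, 38, 23]) = 1 + rec_len([32, 48, 22, 36, 38, 23])
rec_len([32, 48, 22, 36, 38, 23]) = 1 + rec_len([48, 22, 36, 38, 23])
rec_len([48, 22, 36, 38, 23]) = 1 + rec_len([22, 36, 38, 23])
rec_len([22, 36, 38, 23]) = 1 + rec_len([36, 38, 23])
rec_len([36, 38, 23]) = 1 + rec_len([38, 23])
rec_len([38, 23]) = 1 + rec_len([23])
rec_len([23]) = 1 + rec_len([])
rec_len([]) = 0  (base case)
Unwinding: 1 + 1 + 1 + 1 + 1 + 1 + 1 + 1 + 0 = 8

8


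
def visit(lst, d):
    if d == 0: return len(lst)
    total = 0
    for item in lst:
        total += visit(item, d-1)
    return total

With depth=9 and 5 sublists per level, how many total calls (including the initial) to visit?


At depth 0 (root): 1 call
At depth 1: each of 1 parents calls visit on 5 children = 5 calls
At depth 2: each of 5 parents calls visit on 5 children = 25 calls
At depth 3: each of 25 parents calls visit on 5 children = 125 calls
At depth 4: each of 125 parents calls visit on 5 children = 625 calls
At depth 5: each of 625 parents calls visit on 5 children = 3125 calls
At depth 6: each of 3125 parents calls visit on 5 children = 15625 calls
At depth 7: each of 15625 parents calls visit on 5 children = 78125 calls
At depth 8: each of 78125 parents calls visit on 5 children = 390625 calls
At depth 9: each of 390625 parents calls visit on 5 children = 1953125 calls
Total: 1 + 5 + 25 + 125 + 625 + 3125 + 15625 + 78125 + 390625 + 1953125 = 2441406

2441406


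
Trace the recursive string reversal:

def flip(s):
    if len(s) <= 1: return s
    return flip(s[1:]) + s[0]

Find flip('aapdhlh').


flip('aapdhlh') = flip('apdhlh') + 'a'
flip('apdhlh') = flip('pdhlh') + 'a'
flip('pdhlh') = flip('dhlh') + 'p'
flip('dhlh') = flip('hlh') + 'd'
flip('hlh') = flip('lh') + 'h'
flip('lh') = flip('h') + 'l'
flip('h') = 'h'  (base case)
Concatenating: 'h' + 'l' + 'h' + 'd' + 'p' + 'a' + 'a' = 'hlhdpaa'

hlhdpaa


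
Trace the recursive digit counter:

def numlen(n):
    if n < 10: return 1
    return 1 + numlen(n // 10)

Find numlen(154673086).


numlen(154673086) = 1 + numlen(15467308)
numlen(15467308) = 1 + numlen(1546730)
numlen(1546730) = 1 + numlen(154673)
numlen(154673) = 1 + numlen(15467)
numlen(15467) = 1 + numlen(1546)
numlen(1546) = 1 + numlen(154)
numlen(154) = 1 + numlen(15)
numlen(15) = 1 + numlen(1)
numlen(1) = 1  (base case: 1 < 10)
Unwinding: 1 + 1 + 1 + 1 + 1 + 1 + 1 + 1 + 1 = 9

9


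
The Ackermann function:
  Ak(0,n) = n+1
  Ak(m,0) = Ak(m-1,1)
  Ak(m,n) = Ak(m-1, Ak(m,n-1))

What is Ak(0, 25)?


Ak(0, 25) = 26
Result: Ak(0, 25) = 26

26


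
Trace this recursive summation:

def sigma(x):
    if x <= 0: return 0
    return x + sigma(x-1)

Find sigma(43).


sigma(43)
= 43 + 42 + 41 + 40 + 39 + 38 + 37 + 36 + 35 + 34 + 33 + 32 + 31 + 30 + 29 + 28 + 27 + 26 + 25 + 24 + 23 + 22 + 21 + 20 + 19 + 18 + 17 + 16 + 15 + 14 + 13 + 12 + 11 + 10 + 9 + 8 + 7 + 6 + 5 + 4 + 3 + 2 + 1 + sigma(0)
= 43 + 42 + 41 + 40 + 39 + 38 + 37 + 36 + 35 + 34 + 33 + 32 + 31 + 30 + 29 + 28 + 27 + 26 + 25 + 24 + 23 + 22 + 21 + 20 + 19 + 18 + 17 + 16 + 15 + 14 + 13 + 12 + 11 + 10 + 9 + 8 + 7 + 6 + 5 + 4 + 3 + 2 + 1 + 0
= 946

946


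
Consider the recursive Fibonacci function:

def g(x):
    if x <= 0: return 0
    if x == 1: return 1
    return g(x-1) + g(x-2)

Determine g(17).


Computing g(17) bottom-up:
g(0) = 0
g(1) = 1
g(2) = g(1) + g(0) = 1 + 0 = 1
g(3) = g(2) + g(1) = 1 + 1 = 2
g(4) = g(3) + g(2) = 2 + 1 = 3
g(5) = g(4) + g(3) = 3 + 2 = 5
g(6) = g(5) + g(4) = 5 + 3 = 8
g(7) = g(6) + g(5) = 8 + 5 = 13
g(8) = g(7) + g(6) = 13 + 8 = 21
g(9) = g(8) + g(7) = 21 + 13 = 34
g(10) = g(9) + g(8) = 34 + 21 = 55
g(11) = g(10) + g(9) = 55 + 34 = 89
g(12) = g(11) + g(10) = 89 + 55 = 144
g(13) = g(12) + g(11) = 144 + 89 = 233
g(14) = g(13) + g(12) = 233 + 144 = 377
g(15) = g(14) + g(13) = 377 + 233 = 610
g(16) = g(15) + g(14) = 610 + 377 = 987
g(17) = g(16) + g(15) = 987 + 610 = 1597

1597


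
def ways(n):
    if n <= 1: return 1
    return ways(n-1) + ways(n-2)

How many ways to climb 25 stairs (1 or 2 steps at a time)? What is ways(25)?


Building up from base cases:
ways(0) = 1
ways(1) = 1
ways(2) = ways(1) + ways(0) = 1 + 1 = 2
ways(3) = ways(2) + ways(1) = 2 + 1 = 3
ways(4) = ways(3) + ways(2) = 3 + 2 = 5
ways(5) = ways(4) + ways(3) = 5 + 3 = 8
ways(6) = ways(5) + ways(4) = 8 + 5 = 13
ways(7) = ways(6) + ways(5) = 13 + 8 = 21
ways(8) = ways(7) + ways(6) = 21 + 13 = 34
ways(9) = ways(8) + ways(7) = 34 + 21 = 55
ways(10) = ways(9) + ways(8) = 55 + 34 = 89
ways(11) = ways(10) + ways(9) = 89 + 55 = 144
ways(12) = ways(11) + ways(10) = 144 + 89 = 233
ways(13) = ways(12) + ways(11) = 233 + 144 = 377
ways(14) = ways(13) + ways(12) = 377 + 233 = 610
ways(15) = ways(14) + ways(13) = 610 + 377 = 987
ways(16) = ways(15) + ways(14) = 987 + 610 = 1597
ways(17) = ways(16) + ways(15) = 1597 + 987 = 2584
ways(18) = ways(17) + ways(16) = 2584 + 1597 = 4181
ways(19) = ways(18) + ways(17) = 4181 + 2584 = 6765
ways(20) = ways(19) + ways(18) = 6765 + 4181 = 10946
ways(21) = ways(20) + ways(19) = 10946 + 6765 = 17711
ways(22) = ways(21) + ways(20) = 17711 + 10946 = 28657
ways(23) = ways(22) + ways(21) = 28657 + 17711 = 46368
ways(24) = ways(23) + ways(22) = 46368 + 28657 = 75025
ways(25) = ways(24) + ways(23) = 75025 + 46368 = 121393

121393


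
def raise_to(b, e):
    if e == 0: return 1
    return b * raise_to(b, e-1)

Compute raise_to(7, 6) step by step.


raise_to(7, 6)
= 7 * raise_to(7, 5)
= 7 * 7 * raise_to(7, 4)
= 7 * 7 * 7 * raise_to(7, 3)
= 7 * 7 * 7 * 7 * raise_to(7, 2)
= 7 * 7 * 7 * 7 * 7 * raise_to(7, 1)
= 7 * 7 * 7 * 7 * 7 * 7 * raise_to(7, 0)
= 7 * 7 * 7 * 7 * 7 * 7 * 1
= 117649

117649


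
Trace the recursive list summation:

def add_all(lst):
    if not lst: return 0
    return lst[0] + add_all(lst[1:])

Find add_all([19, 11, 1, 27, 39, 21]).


add_all([19, 11, 1, 27, 39, 21]) = 19 + add_all([11, 1, 27, 39, 21])
add_all([11, 1, 27, 39, 21]) = 11 + add_all([1, 27, 39, 21])
add_all([1, 27, 39, 21]) = 1 + add_all([27, 39, 21])
add_all([27, 39, 21]) = 27 + add_all([39, 21])
add_all([39, 21]) = 39 + add_all([21])
add_all([21]) = 21 + add_all([])
add_all([]) = 0  (base case)
Total: 19 + 11 + 1 + 27 + 39 + 21 + 0 = 118

118


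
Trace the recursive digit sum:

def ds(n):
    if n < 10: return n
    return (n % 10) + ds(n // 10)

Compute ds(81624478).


ds(81624478) = 8 + ds(8162447)
ds(8162447) = 7 + ds(816244)
ds(816244) = 4 + ds(81624)
ds(81624) = 4 + ds(8162)
ds(8162) = 2 + ds(816)
ds(816) = 6 + ds(81)
ds(81) = 1 + ds(8)
ds(8) = 8  (base case)
Total: 8 + 7 + 4 + 4 + 2 + 6 + 1 + 8 = 40

40


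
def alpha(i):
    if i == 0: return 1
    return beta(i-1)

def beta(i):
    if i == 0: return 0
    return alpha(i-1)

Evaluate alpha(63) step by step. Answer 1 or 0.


alpha(63) = beta(62)
beta(62) = alpha(61)
alpha(61) = beta(60)
beta(60) = alpha(59)
alpha(59) = beta(58)
beta(58) = alpha(57)
alpha(57) = beta(56)
beta(56) = alpha(55)
alpha(55) = beta(54)
beta(54) = alpha(53)
alpha(53) = beta(52)
beta(52) = alpha(51)
alpha(51) = beta(50)
beta(50) = alpha(49)
alpha(49) = beta(48)
beta(48) = alpha(47)
alpha(47) = beta(46)
beta(46) = alpha(45)
alpha(45) = beta(44)
beta(44) = alpha(43)
alpha(43) = beta(42)
beta(42) = alpha(41)
alpha(41) = beta(40)
beta(40) = alpha(39)
alpha(39) = beta(38)
beta(38) = alpha(37)
alpha(37) = beta(36)
beta(36) = alpha(35)
alpha(35) = beta(34)
beta(34) = alpha(33)
alpha(33) = beta(32)
beta(32) = alpha(31)
alpha(31) = beta(30)
beta(30) = alpha(29)
alpha(29) = beta(28)
beta(28) = alpha(27)
alpha(27) = beta(26)
beta(26) = alpha(25)
alpha(25) = beta(24)
beta(24) = alpha(23)
alpha(23) = beta(22)
beta(22) = alpha(21)
alpha(21) = beta(20)
beta(20) = alpha(19)
alpha(19) = beta(18)
beta(18) = alpha(17)
alpha(17) = beta(16)
beta(16) = alpha(15)
alpha(15) = beta(14)
beta(14) = alpha(13)
alpha(13) = beta(12)
beta(12) = alpha(11)
alpha(11) = beta(10)
beta(10) = alpha(9)
alpha(9) = beta(8)
beta(8) = alpha(7)
alpha(7) = beta(6)
beta(6) = alpha(5)
alpha(5) = beta(4)
beta(4) = alpha(3)
alpha(3) = beta(2)
beta(2) = alpha(1)
alpha(1) = beta(0)
beta(0) = 0  (base case)
Result: 0

0


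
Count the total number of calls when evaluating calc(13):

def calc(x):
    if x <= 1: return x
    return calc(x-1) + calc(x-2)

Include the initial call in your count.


Let C(n) = total calls for calc(n)
C(0) = 1, C(1) = 1
C(2) = 1 + C(1) + C(0) = 1 + 1 + 1 = 3
C(3) = 1 + C(2) + C(1) = 1 + 3 + 1 = 5
C(4) = 1 + C(3) + C(2) = 1 + 5 + 3 = 9
C(5) = 1 + C(4) + C(3) = 1 + 9 + 5 = 15
C(6) = 1 + C(5) + C(4) = 1 + 15 + 9 = 25
C(7) = 1 + C(6) + C(5) = 1 + 25 + 15 = 41
C(8) = 1 + C(7) + C(6) = 1 + 41 + 25 = 67
C(9) = 1 + C(8) + C(7) = 1 + 67 + 41 = 109
C(10) = 1 + C(9) + C(8) = 1 + 109 + 67 = 177
C(11) = 1 + C(10) + C(9) = 1 + 177 + 109 = 287
C(12) = 1 + C(11) + C(10) = 1 + 287 + 177 = 465
C(13) = 1 + C(12) + C(11) = 1 + 465 + 287 = 753

753


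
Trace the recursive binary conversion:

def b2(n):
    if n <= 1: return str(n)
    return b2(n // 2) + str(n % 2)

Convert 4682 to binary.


b2(4682) = b2(2341) + '0'
b2(2341) = b2(1170) + '1'
b2(1170) = b2(585) + '0'
b2(585) = b2(292) + '1'
b2(292) = b2(146) + '0'
b2(146) = b2(73) + '0'
b2(73) = b2(36) + '1'
b2(36) = b2(18) + '0'
b2(18) = b2(9) + '0'
b2(9) = b2(4) + '1'
b2(4) = b2(2) + '0'
b2(2) = b2(1) + '0'
b2(1) = '1'  (base case)
Concatenating: '1' + '0' + '0' + '1' + '0' + '0' + '1' + '0' + '0' + '1' + '0' + '1' + '0' = '1001001001010'

1001001001010


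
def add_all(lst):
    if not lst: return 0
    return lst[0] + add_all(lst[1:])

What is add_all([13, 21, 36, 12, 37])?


add_all([13, 21, 36, 12, 37]) = 13 + add_all([21, 36, 12, 37])
add_all([21, 36, 12, 37]) = 21 + add_all([36, 12, 37])
add_all([36, 12, 37]) = 36 + add_all([12, 37])
add_all([12, 37]) = 12 + add_all([37])
add_all([37]) = 37 + add_all([])
add_all([]) = 0  (base case)
Total: 13 + 21 + 36 + 12 + 37 + 0 = 119

119


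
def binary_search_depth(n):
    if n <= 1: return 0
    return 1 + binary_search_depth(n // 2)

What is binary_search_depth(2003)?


2003 / 2 = 1001
1001 / 2 = 500
500 / 2 = 250
250 / 2 = 125
125 / 2 = 62
62 / 2 = 31
31 / 2 = 15
15 / 2 = 7
7 / 2 = 3
3 / 2 = 1
Reached 1 after 10 halvings

10


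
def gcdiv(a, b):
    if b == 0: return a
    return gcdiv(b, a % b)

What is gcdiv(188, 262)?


gcdiv(188, 262) = gcdiv(262, 188)
gcdiv(262, 188) = gcdiv(188, 74)
gcdiv(188, 74) = gcdiv(74, 40)
gcdiv(74, 40) = gcdiv(40, 34)
gcdiv(40, 34) = gcdiv(34, 6)
gcdiv(34, 6) = gcdiv(6, 4)
gcdiv(6, 4) = gcdiv(4, 2)
gcdiv(4, 2) = gcdiv(2, 0)
gcdiv(2, 0) = 2  (base case)

2


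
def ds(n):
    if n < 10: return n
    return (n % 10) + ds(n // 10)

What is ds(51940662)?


ds(51940662) = 2 + ds(5194066)
ds(5194066) = 6 + ds(519406)
ds(519406) = 6 + ds(51940)
ds(51940) = 0 + ds(5194)
ds(5194) = 4 + ds(519)
ds(519) = 9 + ds(51)
ds(51) = 1 + ds(5)
ds(5) = 5  (base case)
Total: 2 + 6 + 6 + 0 + 4 + 9 + 1 + 5 = 33

33


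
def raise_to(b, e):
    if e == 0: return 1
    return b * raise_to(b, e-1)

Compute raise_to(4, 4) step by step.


raise_to(4, 4)
= 4 * raise_to(4, 3)
= 4 * 4 * raise_to(4, 2)
= 4 * 4 * 4 * raise_to(4, 1)
= 4 * 4 * 4 * 4 * raise_to(4, 0)
= 4 * 4 * 4 * 4 * 1
= 256

256


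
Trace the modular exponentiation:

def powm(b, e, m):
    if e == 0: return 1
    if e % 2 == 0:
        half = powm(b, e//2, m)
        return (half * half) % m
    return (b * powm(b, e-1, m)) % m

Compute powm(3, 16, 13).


powm(3, 16, 13): e is even, compute powm(3, 8, 13)
  powm(3, 8, 13): e is even, compute powm(3, 4, 13)
    powm(3, 4, 13): e is even, compute powm(3, 2, 13)
      powm(3, 2, 13): e is even, compute powm(3, 1, 13)
        powm(3, 1, 13): e is odd, compute powm(3, 0, 13)
          powm(3, 0, 13) = 1
        (3 * 1) % 13 = 3
      half=3, (3*3) % 13 = 9
    half=9, (9*9) % 13 = 3
  half=3, (3*3) % 13 = 9
half=9, (9*9) % 13 = 3

3


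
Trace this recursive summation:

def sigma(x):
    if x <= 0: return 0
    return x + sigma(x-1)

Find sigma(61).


sigma(61)
= 61 + 60 + 59 + 58 + 57 + 56 + 55 + 54 + 53 + 52 + 51 + 50 + 49 + 48 + 47 + 46 + 45 + 44 + 43 + 42 + 41 + 40 + 39 + 38 + 37 + 36 + 35 + 34 + 33 + 32 + 31 + 30 + 29 + 28 + 27 + 26 + 25 + 24 + 23 + 22 + 21 + 20 + 19 + 18 + 17 + 16 + 15 + 14 + 13 + 12 + 11 + 10 + 9 + 8 + 7 + 6 + 5 + 4 + 3 + 2 + 1 + sigma(0)
= 61 + 60 + 59 + 58 + 57 + 56 + 55 + 54 + 53 + 52 + 51 + 50 + 49 + 48 + 47 + 46 + 45 + 44 + 43 + 42 + 41 + 40 + 39 + 38 + 37 + 36 + 35 + 34 + 33 + 32 + 31 + 30 + 29 + 28 + 27 + 26 + 25 + 24 + 23 + 22 + 21 + 20 + 19 + 18 + 17 + 16 + 15 + 14 + 13 + 12 + 11 + 10 + 9 + 8 + 7 + 6 + 5 + 4 + 3 + 2 + 1 + 0
= 1891

1891


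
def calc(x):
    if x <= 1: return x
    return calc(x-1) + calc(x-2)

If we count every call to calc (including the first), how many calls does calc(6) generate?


Let C(n) = total calls for calc(n)
C(0) = 1, C(1) = 1
C(2) = 1 + C(1) + C(0) = 1 + 1 + 1 = 3
C(3) = 1 + C(2) + C(1) = 1 + 3 + 1 = 5
C(4) = 1 + C(3) + C(2) = 1 + 5 + 3 = 9
C(5) = 1 + C(4) + C(3) = 1 + 9 + 5 = 15
C(6) = 1 + C(5) + C(4) = 1 + 15 + 9 = 25

25


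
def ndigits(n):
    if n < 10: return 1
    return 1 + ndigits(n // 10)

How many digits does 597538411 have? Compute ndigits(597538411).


ndigits(597538411) = 1 + ndigits(59753841)
ndigits(59753841) = 1 + ndigits(5975384)
ndigits(5975384) = 1 + ndigits(597538)
ndigits(597538) = 1 + ndigits(59753)
ndigits(59753) = 1 + ndigits(5975)
ndigits(5975) = 1 + ndigits(597)
ndigits(597) = 1 + ndigits(59)
ndigits(59) = 1 + ndigits(5)
ndigits(5) = 1  (base case: 5 < 10)
Unwinding: 1 + 1 + 1 + 1 + 1 + 1 + 1 + 1 + 1 = 9

9


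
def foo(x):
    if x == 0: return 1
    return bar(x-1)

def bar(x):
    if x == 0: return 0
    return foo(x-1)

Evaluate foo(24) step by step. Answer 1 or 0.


foo(24) = bar(23)
bar(23) = foo(22)
foo(22) = bar(21)
bar(21) = foo(20)
foo(20) = bar(19)
bar(19) = foo(18)
foo(18) = bar(17)
bar(17) = foo(16)
foo(16) = bar(15)
bar(15) = foo(14)
foo(14) = bar(13)
bar(13) = foo(12)
foo(12) = bar(11)
bar(11) = foo(10)
foo(10) = bar(9)
bar(9) = foo(8)
foo(8) = bar(7)
bar(7) = foo(6)
foo(6) = bar(5)
bar(5) = foo(4)
foo(4) = bar(3)
bar(3) = foo(2)
foo(2) = bar(1)
bar(1) = foo(0)
foo(0) = 1  (base case)
Result: 1

1


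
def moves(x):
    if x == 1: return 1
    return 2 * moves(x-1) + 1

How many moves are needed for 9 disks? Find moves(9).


moves(9) = 2 * moves(8) + 1
moves(8) = 2 * moves(7) + 1
moves(7) = 2 * moves(6) + 1
moves(6) = 2 * moves(5) + 1
moves(5) = 2 * moves(4) + 1
moves(4) = 2 * moves(3) + 1
moves(3) = 2 * moves(2) + 1
moves(2) = 2 * moves(1) + 1
moves(1) = 1  (base case)
moves(2) = 2 * 1 + 1 = 3
moves(3) = 2 * 3 + 1 = 7
moves(4) = 2 * 7 + 1 = 15
moves(5) = 2 * 15 + 1 = 31
moves(6) = 2 * 31 + 1 = 63
moves(7) = 2 * 63 + 1 = 127
moves(8) = 2 * 127 + 1 = 255
moves(9) = 2 * 255 + 1 = 511

511


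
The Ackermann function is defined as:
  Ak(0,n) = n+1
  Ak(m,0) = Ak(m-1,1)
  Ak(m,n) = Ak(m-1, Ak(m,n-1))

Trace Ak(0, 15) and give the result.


Ak(0, 15) = 16
Result: Ak(0, 15) = 16

16


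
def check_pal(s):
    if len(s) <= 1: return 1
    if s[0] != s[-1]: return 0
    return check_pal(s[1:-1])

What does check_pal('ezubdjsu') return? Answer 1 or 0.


check_pal('ezubdjsu'): s[0]='e' != s[-1]='u' -> return 0
Result: 0 (not a palindrome)

0


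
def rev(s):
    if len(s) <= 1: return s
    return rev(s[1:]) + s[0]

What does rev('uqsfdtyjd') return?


rev('uqsfdtyjd') = rev('qsfdtyjd') + 'u'
rev('qsfdtyjd') = rev('sfdtyjd') + 'q'
rev('sfdtyjd') = rev('fdtyjd') + 's'
rev('fdtyjd') = rev('dtyjd') + 'f'
rev('dtyjd') = rev('tyjd') + 'd'
rev('tyjd') = rev('yjd') + 't'
rev('yjd') = rev('jd') + 'y'
rev('jd') = rev('d') + 'j'
rev('d') = 'd'  (base case)
Concatenating: 'd' + 'j' + 'y' + 't' + 'd' + 'f' + 's' + 'q' + 'u' = 'djytdfsqu'

djytdfsqu


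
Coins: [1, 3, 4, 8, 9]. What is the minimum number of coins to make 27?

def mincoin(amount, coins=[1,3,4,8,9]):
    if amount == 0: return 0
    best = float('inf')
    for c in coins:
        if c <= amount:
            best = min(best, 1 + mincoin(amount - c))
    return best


Building up with DP:
mincoin(0) = 0
mincoin(1) = min(1+mincoin(0)=1+0=1) = 1
mincoin(2) = min(1+mincoin(1)=1+1=2) = 2
mincoin(3) = min(1+mincoin(2)=1+2=3, 1+mincoin(0)=1+0=1) = 1
mincoin(4) = min(1+mincoin(3)=1+1=2, 1+mincoin(1)=1+1=2, 1+mincoin(0)=1+0=1) = 1
mincoin(5) = min(1+mincoin(4)=1+1=2, 1+mincoin(2)=1+2=3, 1+mincoin(1)=1+1=2) = 2
mincoin(6) = min(1+mincoin(5)=1+2=3, 1+mincoin(3)=1+1=2, 1+mincoin(2)=1+2=3) = 2
mincoin(7) = min(1+mincoin(6)=1+2=3, 1+mincoin(4)=1+1=2, 1+mincoin(3)=1+1=2) = 2
mincoin(8) = min(1+mincoin(7)=1+2=3, 1+mincoin(5)=1+2=3, 1+mincoin(4)=1+1=2, 1+mincoin(0)=1+0=1) = 1
mincoin(9) = min(1+mincoin(8)=1+1=2, 1+mincoin(6)=1+2=3, 1+mincoin(5)=1+2=3, 1+mincoin(1)=1+1=2, 1+mincoin(0)=1+0=1) = 1
mincoin(10) = min(1+mincoin(9)=1+1=2, 1+mincoin(7)=1+2=3, 1+mincoin(6)=1+2=3, 1+mincoin(2)=1+2=3, 1+mincoin(1)=1+1=2) = 2
mincoin(11) = min(1+mincoin(10)=1+2=3, 1+mincoin(8)=1+1=2, 1+mincoin(7)=1+2=3, 1+mincoin(3)=1+1=2, 1+mincoin(2)=1+2=3) = 2
mincoin(12) = min(1+mincoin(11)=1+2=3, 1+mincoin(9)=1+1=2, 1+mincoin(8)=1+1=2, 1+mincoin(4)=1+1=2, 1+mincoin(3)=1+1=2) = 2
mincoin(13) = min(1+mincoin(12)=1+2=3, 1+mincoin(10)=1+2=3, 1+mincoin(9)=1+1=2, 1+mincoin(5)=1+2=3, 1+mincoin(4)=1+1=2) = 2
mincoin(14) = min(1+mincoin(13)=1+2=3, 1+mincoin(11)=1+2=3, 1+mincoin(10)=1+2=3, 1+mincoin(6)=1+2=3, 1+mincoin(5)=1+2=3) = 3
mincoin(15) = min(1+mincoin(14)=1+3=4, 1+mincoin(12)=1+2=3, 1+mincoin(11)=1+2=3, 1+mincoin(7)=1+2=3, 1+mincoin(6)=1+2=3) = 3
mincoin(16) = min(1+mincoin(15)=1+3=4, 1+mincoin(13)=1+2=3, 1+mincoin(12)=1+2=3, 1+mincoin(8)=1+1=2, 1+mincoin(7)=1+2=3) = 2
mincoin(17) = min(1+mincoin(16)=1+2=3, 1+mincoin(14)=1+3=4, 1+mincoin(13)=1+2=3, 1+mincoin(9)=1+1=2, 1+mincoin(8)=1+1=2) = 2
mincoin(18) = min(1+mincoin(17)=1+2=3, 1+mincoin(15)=1+3=4, 1+mincoin(14)=1+3=4, 1+mincoin(10)=1+2=3, 1+mincoin(9)=1+1=2) = 2
mincoin(19) = min(1+mincoin(18)=1+2=3, 1+mincoin(16)=1+2=3, 1+mincoin(15)=1+3=4, 1+mincoin(11)=1+2=3, 1+mincoin(10)=1+2=3) = 3
mincoin(20) = min(1+mincoin(19)=1+3=4, 1+mincoin(17)=1+2=3, 1+mincoin(16)=1+2=3, 1+mincoin(12)=1+2=3, 1+mincoin(11)=1+2=3) = 3
mincoin(21) = min(1+mincoin(20)=1+3=4, 1+mincoin(18)=1+2=3, 1+mincoin(17)=1+2=3, 1+mincoin(13)=1+2=3, 1+mincoin(12)=1+2=3) = 3
mincoin(22) = min(1+mincoin(21)=1+3=4, 1+mincoin(19)=1+3=4, 1+mincoin(18)=1+2=3, 1+mincoin(14)=1+3=4, 1+mincoin(13)=1+2=3) = 3
mincoin(23) = min(1+mincoin(22)=1+3=4, 1+mincoin(20)=1+3=4, 1+mincoin(19)=1+3=4, 1+mincoin(15)=1+3=4, 1+mincoin(14)=1+3=4) = 4
mincoin(24) = min(1+mincoin(23)=1+4=5, 1+mincoin(21)=1+3=4, 1+mincoin(20)=1+3=4, 1+mincoin(16)=1+2=3, 1+mincoin(15)=1+3=4) = 3
mincoin(25) = min(1+mincoin(24)=1+3=4, 1+mincoin(22)=1+3=4, 1+mincoin(21)=1+3=4, 1+mincoin(17)=1+2=3, 1+mincoin(16)=1+2=3) = 3
mincoin(26) = min(1+mincoin(25)=1+3=4, 1+mincoin(23)=1+4=5, 1+mincoin(22)=1+3=4, 1+mincoin(18)=1+2=3, 1+mincoin(17)=1+2=3) = 3
mincoin(27) = min(1+mincoin(26)=1+3=4, 1+mincoin(24)=1+3=4, 1+mincoin(23)=1+4=5, 1+mincoin(19)=1+3=4, 1+mincoin(18)=1+2=3) = 3

3


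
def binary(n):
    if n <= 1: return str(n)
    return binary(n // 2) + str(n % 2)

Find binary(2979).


binary(2979) = binary(1489) + '1'
binary(1489) = binary(744) + '1'
binary(744) = binary(372) + '0'
binary(372) = binary(186) + '0'
binary(186) = binary(93) + '0'
binary(93) = binary(46) + '1'
binary(46) = binary(23) + '0'
binary(23) = binary(11) + '1'
binary(11) = binary(5) + '1'
binary(5) = binary(2) + '1'
binary(2) = binary(1) + '0'
binary(1) = '1'  (base case)
Concatenating: '1' + '0' + '1' + '1' + '1' + '0' + '1' + '0' + '0' + '0' + '1' + '1' = '101110100011'

101110100011


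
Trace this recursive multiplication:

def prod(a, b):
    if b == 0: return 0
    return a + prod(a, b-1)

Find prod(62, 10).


prod(62, 10) = 62 + prod(62, 9)
prod(62, 9) = 62 + prod(62, 8)
prod(62, 8) = 62 + prod(62, 7)
prod(62, 7) = 62 + prod(62, 6)
prod(62, 6) = 62 + prod(62, 5)
prod(62, 5) = 62 + prod(62, 4)
prod(62, 4) = 62 + prod(62, 3)
prod(62, 3) = 62 + prod(62, 2)
prod(62, 2) = 62 + prod(62, 1)
prod(62, 1) = 62 + prod(62, 0)
prod(62, 0) = 0  (base case)
Total: 62 + 62 + 62 + 62 + 62 + 62 + 62 + 62 + 62 + 62 + 0 = 620

620


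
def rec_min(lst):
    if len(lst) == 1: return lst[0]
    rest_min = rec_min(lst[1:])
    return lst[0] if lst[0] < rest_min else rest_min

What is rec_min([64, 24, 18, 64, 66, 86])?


rec_min([64, 24, 18, 64, 66, 86]): compare 64 with rec_min([24, 18, 64, 66, 86])
rec_min([24, 18, 64, 66, 86]): compare 24 with rec_min([18, 64, 66, 86])
rec_min([18, 64, 66, 86]): compare 18 with rec_min([64, 66, 86])
rec_min([64, 66, 86]): compare 64 with rec_min([66, 86])
rec_min([66, 86]): compare 66 with rec_min([86])
rec_min([86]) = 86  (base case)
Compare 66 with 86 -> 66
Compare 64 with 66 -> 64
Compare 18 with 64 -> 18
Compare 24 with 18 -> 18
Compare 64 with 18 -> 18

18


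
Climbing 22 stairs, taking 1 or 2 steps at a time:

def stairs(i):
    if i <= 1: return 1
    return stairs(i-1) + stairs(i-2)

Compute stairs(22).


Building up from base cases:
stairs(0) = 1
stairs(1) = 1
stairs(2) = stairs(1) + stairs(0) = 1 + 1 = 2
stairs(3) = stairs(2) + stairs(1) = 2 + 1 = 3
stairs(4) = stairs(3) + stairs(2) = 3 + 2 = 5
stairs(5) = stairs(4) + stairs(3) = 5 + 3 = 8
stairs(6) = stairs(5) + stairs(4) = 8 + 5 = 13
stairs(7) = stairs(6) + stairs(5) = 13 + 8 = 21
stairs(8) = stairs(7) + stairs(6) = 21 + 13 = 34
stairs(9) = stairs(8) + stairs(7) = 34 + 21 = 55
stairs(10) = stairs(9) + stairs(8) = 55 + 34 = 89
stairs(11) = stairs(10) + stairs(9) = 89 + 55 = 144
stairs(12) = stairs(11) + stairs(10) = 144 + 89 = 233
stairs(13) = stairs(12) + stairs(11) = 233 + 144 = 377
stairs(14) = stairs(13) + stairs(12) = 377 + 233 = 610
stairs(15) = stairs(14) + stairs(13) = 610 + 377 = 987
stairs(16) = stairs(15) + stairs(14) = 987 + 610 = 1597
stairs(17) = stairs(16) + stairs(15) = 1597 + 987 = 2584
stairs(18) = stairs(17) + stairs(16) = 2584 + 1597 = 4181
stairs(19) = stairs(18) + stairs(17) = 4181 + 2584 = 6765
stairs(20) = stairs(19) + stairs(18) = 6765 + 4181 = 10946
stairs(21) = stairs(20) + stairs(19) = 10946 + 6765 = 17711
stairs(22) = stairs(21) + stairs(20) = 17711 + 10946 = 28657

28657


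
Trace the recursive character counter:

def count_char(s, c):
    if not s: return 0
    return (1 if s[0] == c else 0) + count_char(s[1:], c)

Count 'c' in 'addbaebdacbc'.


s[0]='a' != 'c' -> 0
s[0]='d' != 'c' -> 0
s[0]='d' != 'c' -> 0
s[0]='b' != 'c' -> 0
s[0]='a' != 'c' -> 0
s[0]='e' != 'c' -> 0
s[0]='b' != 'c' -> 0
s[0]='d' != 'c' -> 0
s[0]='a' != 'c' -> 0
s[0]='c' == 'c' -> 1
s[0]='b' != 'c' -> 0
s[0]='c' == 'c' -> 1
Sum: 0 + 0 + 0 + 0 + 0 + 0 + 0 + 0 + 0 + 1 + 0 + 1 = 2

2


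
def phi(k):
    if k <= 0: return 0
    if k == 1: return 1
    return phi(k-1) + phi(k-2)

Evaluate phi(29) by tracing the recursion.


Computing phi(29) bottom-up:
phi(0) = 0
phi(1) = 1
phi(2) = phi(1) + phi(0) = 1 + 0 = 1
phi(3) = phi(2) + phi(1) = 1 + 1 = 2
phi(4) = phi(3) + phi(2) = 2 + 1 = 3
phi(5) = phi(4) + phi(3) = 3 + 2 = 5
phi(6) = phi(5) + phi(4) = 5 + 3 = 8
phi(7) = phi(6) + phi(5) = 8 + 5 = 13
phi(8) = phi(7) + phi(6) = 13 + 8 = 21
phi(9) = phi(8) + phi(7) = 21 + 13 = 34
phi(10) = phi(9) + phi(8) = 34 + 21 = 55
phi(11) = phi(10) + phi(9) = 55 + 34 = 89
phi(12) = phi(11) + phi(10) = 89 + 55 = 144
phi(13) = phi(12) + phi(11) = 144 + 89 = 233
phi(14) = phi(13) + phi(12) = 233 + 144 = 377
phi(15) = phi(14) + phi(13) = 377 + 233 = 610
phi(16) = phi(15) + phi(14) = 610 + 377 = 987
phi(17) = phi(16) + phi(15) = 987 + 610 = 1597
phi(18) = phi(17) + phi(16) = 1597 + 987 = 2584
phi(19) = phi(18) + phi(17) = 2584 + 1597 = 4181
phi(20) = phi(19) + phi(18) = 4181 + 2584 = 6765
phi(21) = phi(20) + phi(19) = 6765 + 4181 = 10946
phi(22) = phi(21) + phi(20) = 10946 + 6765 = 17711
phi(23) = phi(22) + phi(21) = 17711 + 10946 = 28657
phi(24) = phi(23) + phi(22) = 28657 + 17711 = 46368
phi(25) = phi(24) + phi(23) = 46368 + 28657 = 75025
phi(26) = phi(25) + phi(24) = 75025 + 46368 = 121393
phi(27) = phi(26) + phi(25) = 121393 + 75025 = 196418
phi(28) = phi(27) + phi(26) = 196418 + 121393 = 317811
phi(29) = phi(28) + phi(27) = 317811 + 196418 = 514229

514229


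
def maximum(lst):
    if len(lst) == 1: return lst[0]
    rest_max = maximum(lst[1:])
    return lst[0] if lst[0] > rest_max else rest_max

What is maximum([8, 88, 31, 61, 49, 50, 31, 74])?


maximum([8, 88, 31, 61, 49, 50, 31, 74]): compare 8 with maximum([88, 31, 61, 49, 50, 31, 74])
maximum([88, 31, 61, 49, 50, 31, 74]): compare 88 with maximum([31, 61, 49, 50, 31, 74])
maximum([31, 61, 49, 50, 31, 74]): compare 31 with maximum([61, 49, 50, 31, 74])
maximum([61, 49, 50, 31, 74]): compare 61 with maximum([49, 50, 31, 74])
maximum([49, 50, 31, 74]): compare 49 with maximum([50, 31, 74])
maximum([50, 31, 74]): compare 50 with maximum([31, 74])
maximum([31, 74]): compare 31 with maximum([74])
maximum([74]) = 74  (base case)
Compare 31 with 74 -> 74
Compare 50 with 74 -> 74
Compare 49 with 74 -> 74
Compare 61 with 74 -> 74
Compare 31 with 74 -> 74
Compare 88 with 74 -> 88
Compare 8 with 88 -> 88

88


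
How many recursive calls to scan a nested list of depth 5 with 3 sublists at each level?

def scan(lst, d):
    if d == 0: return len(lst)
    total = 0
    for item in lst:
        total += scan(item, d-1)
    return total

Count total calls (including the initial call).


At depth 0 (root): 1 call
At depth 1: each of 1 parents calls scan on 3 children = 3 calls
At depth 2: each of 3 parents calls scan on 3 children = 9 calls
At depth 3: each of 9 parents calls scan on 3 children = 27 calls
At depth 4: each of 27 parents calls scan on 3 children = 81 calls
At depth 5: each of 81 parents calls scan on 3 children = 243 calls
Total: 1 + 3 + 9 + 27 + 81 + 243 = 364

364


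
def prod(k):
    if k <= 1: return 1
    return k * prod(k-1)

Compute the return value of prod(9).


prod(9)
= 9 * prod(8)
= 9 * 8 * prod(7)
= 9 * 8 * 7 * prod(6)
= 9 * 8 * 7 * 6 * prod(5)
= 9 * 8 * 7 * 6 * 5 * prod(4)
= 9 * 8 * 7 * 6 * 5 * 4 * prod(3)
= 9 * 8 * 7 * 6 * 5 * 4 * 3 * prod(2)
= 9 * 8 * 7 * 6 * 5 * 4 * 3 * 2 * prod(1)
= 9 * 8 * 7 * 6 * 5 * 4 * 3 * 2 * 1
= 362880

362880


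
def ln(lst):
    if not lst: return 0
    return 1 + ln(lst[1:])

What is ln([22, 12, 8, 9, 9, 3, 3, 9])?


ln([22, 12, 8, 9, 9, 3, 3, 9]) = 1 + ln([12, 8, 9, 9, 3, 3, 9])
ln([12, 8, 9, 9, 3, 3, 9]) = 1 + ln([8, 9, 9, 3, 3, 9])
ln([8, 9, 9, 3, 3, 9]) = 1 + ln([9, 9, 3, 3, 9])
ln([9, 9, 3, 3, 9]) = 1 + ln([9, 3, 3, 9])
ln([9, 3, 3, 9]) = 1 + ln([3, 3, 9])
ln([3, 3, 9]) = 1 + ln([3, 9])
ln([3, 9]) = 1 + ln([9])
ln([9]) = 1 + ln([])
ln([]) = 0  (base case)
Unwinding: 1 + 1 + 1 + 1 + 1 + 1 + 1 + 1 + 0 = 8

8


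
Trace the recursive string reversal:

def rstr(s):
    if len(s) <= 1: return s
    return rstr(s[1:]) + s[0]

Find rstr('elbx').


rstr('elbx') = rstr('lbx') + 'e'
rstr('lbx') = rstr('bx') + 'l'
rstr('bx') = rstr('x') + 'b'
rstr('x') = 'x'  (base case)
Concatenating: 'x' + 'b' + 'l' + 'e' = 'xble'

xble


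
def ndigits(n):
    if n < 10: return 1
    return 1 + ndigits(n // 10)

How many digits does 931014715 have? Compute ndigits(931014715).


ndigits(931014715) = 1 + ndigits(93101471)
ndigits(93101471) = 1 + ndigits(9310147)
ndigits(9310147) = 1 + ndigits(931014)
ndigits(931014) = 1 + ndigits(93101)
ndigits(93101) = 1 + ndigits(9310)
ndigits(9310) = 1 + ndigits(931)
ndigits(931) = 1 + ndigits(93)
ndigits(93) = 1 + ndigits(9)
ndigits(9) = 1  (base case: 9 < 10)
Unwinding: 1 + 1 + 1 + 1 + 1 + 1 + 1 + 1 + 1 = 9

9


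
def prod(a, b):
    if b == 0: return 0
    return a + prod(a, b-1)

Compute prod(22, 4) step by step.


prod(22, 4) = 22 + prod(22, 3)
prod(22, 3) = 22 + prod(22, 2)
prod(22, 2) = 22 + prod(22, 1)
prod(22, 1) = 22 + prod(22, 0)
prod(22, 0) = 0  (base case)
Total: 22 + 22 + 22 + 22 + 0 = 88

88


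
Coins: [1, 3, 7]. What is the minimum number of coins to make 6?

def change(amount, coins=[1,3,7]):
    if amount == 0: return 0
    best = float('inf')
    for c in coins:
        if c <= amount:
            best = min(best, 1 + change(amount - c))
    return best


Building up with DP:
change(0) = 0
change(1) = min(1+change(0)=1+0=1) = 1
change(2) = min(1+change(1)=1+1=2) = 2
change(3) = min(1+change(2)=1+2=3, 1+change(0)=1+0=1) = 1
change(4) = min(1+change(3)=1+1=2, 1+change(1)=1+1=2) = 2
change(5) = min(1+change(4)=1+2=3, 1+change(2)=1+2=3) = 3
change(6) = min(1+change(5)=1+3=4, 1+change(3)=1+1=2) = 2

2


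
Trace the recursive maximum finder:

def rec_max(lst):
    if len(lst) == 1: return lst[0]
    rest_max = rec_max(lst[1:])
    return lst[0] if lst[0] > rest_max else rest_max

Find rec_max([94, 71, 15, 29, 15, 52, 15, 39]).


rec_max([94, 71, 15, 29, 15, 52, 15, 39]): compare 94 with rec_max([71, 15, 29, 15, 52, 15, 39])
rec_max([71, 15, 29, 15, 52, 15, 39]): compare 71 with rec_max([15, 29, 15, 52, 15, 39])
rec_max([15, 29, 15, 52, 15, 39]): compare 15 with rec_max([29, 15, 52, 15, 39])
rec_max([29, 15, 52, 15, 39]): compare 29 with rec_max([15, 52, 15, 39])
rec_max([15, 52, 15, 39]): compare 15 with rec_max([52, 15, 39])
rec_max([52, 15, 39]): compare 52 with rec_max([15, 39])
rec_max([15, 39]): compare 15 with rec_max([39])
rec_max([39]) = 39  (base case)
Compare 15 with 39 -> 39
Compare 52 with 39 -> 52
Compare 15 with 52 -> 52
Compare 29 with 52 -> 52
Compare 15 with 52 -> 52
Compare 71 with 52 -> 71
Compare 94 with 71 -> 94

94


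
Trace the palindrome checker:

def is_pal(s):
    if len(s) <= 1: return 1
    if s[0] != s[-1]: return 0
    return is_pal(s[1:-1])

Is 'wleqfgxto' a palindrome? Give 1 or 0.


is_pal('wleqfgxto'): s[0]='w' != s[-1]='o' -> return 0
Result: 0 (not a palindrome)

0


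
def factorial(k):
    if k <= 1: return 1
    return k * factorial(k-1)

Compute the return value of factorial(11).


factorial(11)
= 11 * factorial(10)
= 11 * 10 * factorial(9)
= 11 * 10 * 9 * factorial(8)
= 11 * 10 * 9 * 8 * factorial(7)
= 11 * 10 * 9 * 8 * 7 * factorial(6)
= 11 * 10 * 9 * 8 * 7 * 6 * factorial(5)
= 11 * 10 * 9 * 8 * 7 * 6 * 5 * factorial(4)
= 11 * 10 * 9 * 8 * 7 * 6 * 5 * 4 * factorial(3)
= 11 * 10 * 9 * 8 * 7 * 6 * 5 * 4 * 3 * factorial(2)
= 11 * 10 * 9 * 8 * 7 * 6 * 5 * 4 * 3 * 2 * factorial(1)
= 11 * 10 * 9 * 8 * 7 * 6 * 5 * 4 * 3 * 2 * 1
= 39916800

39916800


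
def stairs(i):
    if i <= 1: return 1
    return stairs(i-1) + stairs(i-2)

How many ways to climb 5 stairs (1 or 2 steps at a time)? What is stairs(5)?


Building up from base cases:
stairs(0) = 1
stairs(1) = 1
stairs(2) = stairs(1) + stairs(0) = 1 + 1 = 2
stairs(3) = stairs(2) + stairs(1) = 2 + 1 = 3
stairs(4) = stairs(3) + stairs(2) = 3 + 2 = 5
stairs(5) = stairs(4) + stairs(3) = 5 + 3 = 8

8


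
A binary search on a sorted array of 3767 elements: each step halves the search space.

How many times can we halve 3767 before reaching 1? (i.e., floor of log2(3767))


3767 / 2 = 1883
1883 / 2 = 941
941 / 2 = 470
470 / 2 = 235
235 / 2 = 117
117 / 2 = 58
58 / 2 = 29
29 / 2 = 14
14 / 2 = 7
7 / 2 = 3
3 / 2 = 1
Reached 1 after 11 halvings

11


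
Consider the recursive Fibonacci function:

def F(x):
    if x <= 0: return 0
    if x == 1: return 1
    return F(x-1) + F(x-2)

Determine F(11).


Computing F(11) bottom-up:
F(0) = 0
F(1) = 1
F(2) = F(1) + F(0) = 1 + 0 = 1
F(3) = F(2) + F(1) = 1 + 1 = 2
F(4) = F(3) + F(2) = 2 + 1 = 3
F(5) = F(4) + F(3) = 3 + 2 = 5
F(6) = F(5) + F(4) = 5 + 3 = 8
F(7) = F(6) + F(5) = 8 + 5 = 13
F(8) = F(7) + F(6) = 13 + 8 = 21
F(9) = F(8) + F(7) = 21 + 13 = 34
F(10) = F(9) + F(8) = 34 + 21 = 55
F(11) = F(10) + F(9) = 55 + 34 = 89

89


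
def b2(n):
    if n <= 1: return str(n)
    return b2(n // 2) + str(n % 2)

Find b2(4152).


b2(4152) = b2(2076) + '0'
b2(2076) = b2(1038) + '0'
b2(1038) = b2(519) + '0'
b2(519) = b2(259) + '1'
b2(259) = b2(129) + '1'
b2(129) = b2(64) + '1'
b2(64) = b2(32) + '0'
b2(32) = b2(16) + '0'
b2(16) = b2(8) + '0'
b2(8) = b2(4) + '0'
b2(4) = b2(2) + '0'
b2(2) = b2(1) + '0'
b2(1) = '1'  (base case)
Concatenating: '1' + '0' + '0' + '0' + '0' + '0' + '0' + '1' + '1' + '1' + '0' + '0' + '0' = '1000000111000'

1000000111000


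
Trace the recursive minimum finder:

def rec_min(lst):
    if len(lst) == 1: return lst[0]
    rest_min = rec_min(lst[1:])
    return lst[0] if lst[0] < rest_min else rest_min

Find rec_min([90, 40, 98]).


rec_min([90, 40, 98]): compare 90 with rec_min([40, 98])
rec_min([40, 98]): compare 40 with rec_min([98])
rec_min([98]) = 98  (base case)
Compare 40 with 98 -> 40
Compare 90 with 40 -> 40

40


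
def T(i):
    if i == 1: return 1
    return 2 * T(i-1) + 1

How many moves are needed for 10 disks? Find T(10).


T(10) = 2 * T(9) + 1
T(9) = 2 * T(8) + 1
T(8) = 2 * T(7) + 1
T(7) = 2 * T(6) + 1
T(6) = 2 * T(5) + 1
T(5) = 2 * T(4) + 1
T(4) = 2 * T(3) + 1
T(3) = 2 * T(2) + 1
T(2) = 2 * T(1) + 1
T(1) = 1  (base case)
T(2) = 2 * 1 + 1 = 3
T(3) = 2 * 3 + 1 = 7
T(4) = 2 * 7 + 1 = 15
T(5) = 2 * 15 + 1 = 31
T(6) = 2 * 31 + 1 = 63
T(7) = 2 * 63 + 1 = 127
T(8) = 2 * 127 + 1 = 255
T(9) = 2 * 255 + 1 = 511
T(10) = 2 * 511 + 1 = 1023

1023


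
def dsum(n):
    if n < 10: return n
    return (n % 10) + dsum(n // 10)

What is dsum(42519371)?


dsum(42519371) = 1 + dsum(4251937)
dsum(4251937) = 7 + dsum(425193)
dsum(425193) = 3 + dsum(42519)
dsum(42519) = 9 + dsum(4251)
dsum(4251) = 1 + dsum(425)
dsum(425) = 5 + dsum(42)
dsum(42) = 2 + dsum(4)
dsum(4) = 4  (base case)
Total: 1 + 7 + 3 + 9 + 1 + 5 + 2 + 4 = 32

32


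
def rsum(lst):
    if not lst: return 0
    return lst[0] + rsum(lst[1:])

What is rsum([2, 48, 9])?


rsum([2, 48, 9]) = 2 + rsum([48, 9])
rsum([48, 9]) = 48 + rsum([9])
rsum([9]) = 9 + rsum([])
rsum([]) = 0  (base case)
Total: 2 + 48 + 9 + 0 = 59

59


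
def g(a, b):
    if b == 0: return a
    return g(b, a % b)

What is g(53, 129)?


g(53, 129) = g(129, 53)
g(129, 53) = g(53, 23)
g(53, 23) = g(23, 7)
g(23, 7) = g(7, 2)
g(7, 2) = g(2, 1)
g(2, 1) = g(1, 0)
g(1, 0) = 1  (base case)

1


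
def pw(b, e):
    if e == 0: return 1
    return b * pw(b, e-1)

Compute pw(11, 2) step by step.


pw(11, 2)
= 11 * pw(11, 1)
= 11 * 11 * pw(11, 0)
= 11 * 11 * 1
= 121

121


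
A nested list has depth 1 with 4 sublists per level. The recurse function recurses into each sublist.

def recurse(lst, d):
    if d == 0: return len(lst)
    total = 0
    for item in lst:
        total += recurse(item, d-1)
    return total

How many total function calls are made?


At depth 0 (root): 1 call
At depth 1: each of 1 parents calls recurse on 4 children = 4 calls
Total: 1 + 4 = 5

5


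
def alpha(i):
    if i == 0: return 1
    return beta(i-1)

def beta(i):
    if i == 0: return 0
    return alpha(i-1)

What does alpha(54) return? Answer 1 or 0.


alpha(54) = beta(53)
beta(53) = alpha(52)
alpha(52) = beta(51)
beta(51) = alpha(50)
alpha(50) = beta(49)
beta(49) = alpha(48)
alpha(48) = beta(47)
beta(47) = alpha(46)
alpha(46) = beta(45)
beta(45) = alpha(44)
alpha(44) = beta(43)
beta(43) = alpha(42)
alpha(42) = beta(41)
beta(41) = alpha(40)
alpha(40) = beta(39)
beta(39) = alpha(38)
alpha(38) = beta(37)
beta(37) = alpha(36)
alpha(36) = beta(35)
beta(35) = alpha(34)
alpha(34) = beta(33)
beta(33) = alpha(32)
alpha(32) = beta(31)
beta(31) = alpha(30)
alpha(30) = beta(29)
beta(29) = alpha(28)
alpha(28) = beta(27)
beta(27) = alpha(26)
alpha(26) = beta(25)
beta(25) = alpha(24)
alpha(24) = beta(23)
beta(23) = alpha(22)
alpha(22) = beta(21)
beta(21) = alpha(20)
alpha(20) = beta(19)
beta(19) = alpha(18)
alpha(18) = beta(17)
beta(17) = alpha(16)
alpha(16) = beta(15)
beta(15) = alpha(14)
alpha(14) = beta(13)
beta(13) = alpha(12)
alpha(12) = beta(11)
beta(11) = alpha(10)
alpha(10) = beta(9)
beta(9) = alpha(8)
alpha(8) = beta(7)
beta(7) = alpha(6)
alpha(6) = beta(5)
beta(5) = alpha(4)
alpha(4) = beta(3)
beta(3) = alpha(2)
alpha(2) = beta(1)
beta(1) = alpha(0)
alpha(0) = 1  (base case)
Result: 1

1


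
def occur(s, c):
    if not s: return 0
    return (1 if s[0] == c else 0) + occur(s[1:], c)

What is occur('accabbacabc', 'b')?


s[0]='a' != 'b' -> 0
s[0]='c' != 'b' -> 0
s[0]='c' != 'b' -> 0
s[0]='a' != 'b' -> 0
s[0]='b' == 'b' -> 1
s[0]='b' == 'b' -> 1
s[0]='a' != 'b' -> 0
s[0]='c' != 'b' -> 0
s[0]='a' != 'b' -> 0
s[0]='b' == 'b' -> 1
s[0]='c' != 'b' -> 0
Sum: 0 + 0 + 0 + 0 + 1 + 1 + 0 + 0 + 0 + 1 + 0 = 3

3


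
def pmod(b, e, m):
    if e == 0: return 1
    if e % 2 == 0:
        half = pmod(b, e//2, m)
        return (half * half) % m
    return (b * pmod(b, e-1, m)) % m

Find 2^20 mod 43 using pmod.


pmod(2, 20, 43): e is even, compute pmod(2, 10, 43)
  pmod(2, 10, 43): e is even, compute pmod(2, 5, 43)
    pmod(2, 5, 43): e is odd, compute pmod(2, 4, 43)
      pmod(2, 4, 43): e is even, compute pmod(2, 2, 43)
        pmod(2, 2, 43): e is even, compute pmod(2, 1, 43)
          pmod(2, 1, 43): e is odd, compute pmod(2, 0, 43)
          pmod(2, 0, 43) = 1
          (2 * 1) % 43 = 2
        half=2, (2*2) % 43 = 4
      half=4, (4*4) % 43 = 16
    (2 * 16) % 43 = 32
  half=32, (32*32) % 43 = 35
half=35, (35*35) % 43 = 21

21


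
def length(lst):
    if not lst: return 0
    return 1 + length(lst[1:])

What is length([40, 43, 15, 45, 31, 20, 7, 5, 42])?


length([40, 43, 15, 45, 31, 20, 7, 5, 42]) = 1 + length([43, 15, 45, 31, 20, 7, 5, 42])
length([43, 15, 45, 31, 20, 7, 5, 42]) = 1 + length([15, 45, 31, 20, 7, 5, 42])
length([15, 45, 31, 20, 7, 5, 42]) = 1 + length([45, 31, 20, 7, 5, 42])
length([45, 31, 20, 7, 5, 42]) = 1 + length([31, 20, 7, 5, 42])
length([31, 20, 7, 5, 42]) = 1 + length([20, 7, 5, 42])
length([20, 7, 5, 42]) = 1 + length([7, 5, 42])
length([7, 5, 42]) = 1 + length([5, 42])
length([5, 42]) = 1 + length([42])
length([42]) = 1 + length([])
length([]) = 0  (base case)
Unwinding: 1 + 1 + 1 + 1 + 1 + 1 + 1 + 1 + 1 + 0 = 9

9


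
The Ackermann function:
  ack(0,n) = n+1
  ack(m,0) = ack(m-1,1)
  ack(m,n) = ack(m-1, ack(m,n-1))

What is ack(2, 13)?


ack(2, 13) = ack(1, ack(2, 12))
  ack(2, 12) = ack(1, ack(2, 11))
    ack(2, 11) = ack(1, ack(2, 10))
      ack(2, 10) = ack(1, ack(2, 9))
        ack(2, 9) = ack(1, ack(2, 8))
          ack(2, 8) = ack(1, ack(2, 7))
          ack(2, 7) = ack(1, ack(2, 6))
          ack(2, 6) = ack(1, ack(2, 5))
          ack(2, 5) = ack(1, ack(2, 4))
          ack(2, 4) = ack(1, ack(2, 3))
          ack(2, 3) = ack(1, ack(2, 2))
          ack(2, 2) = ack(1, ack(2, 1))
          ack(2, 1) = ack(1, ack(2, 0))
          ack(2, 0) = ack(1, 1)
          ack(1, 1) = ack(0, ack(1, 0))
          ack(1, 0) = ack(0, 1)
          ack(0, 1) = 2
            = ack(0, 2)
          ack(0, 2) = 3
            = ack(1, 3)
          ack(1, 3) = ack(0, ack(1, 2))
          ack(1, 2) = ack(0, ack(1, 1))
          ack(1, 1) = ack(0, ack(1, 0))
          ack(1, 0) = ack(0, 1)
          ack(0, 1) = 2
... (trace truncated)
Result: ack(2, 13) = 29

29


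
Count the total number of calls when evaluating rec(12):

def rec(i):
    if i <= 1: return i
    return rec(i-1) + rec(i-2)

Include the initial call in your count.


Let C(n) = total calls for rec(n)
C(0) = 1, C(1) = 1
C(2) = 1 + C(1) + C(0) = 1 + 1 + 1 = 3
C(3) = 1 + C(2) + C(1) = 1 + 3 + 1 = 5
C(4) = 1 + C(3) + C(2) = 1 + 5 + 3 = 9
C(5) = 1 + C(4) + C(3) = 1 + 9 + 5 = 15
C(6) = 1 + C(5) + C(4) = 1 + 15 + 9 = 25
C(7) = 1 + C(6) + C(5) = 1 + 25 + 15 = 41
C(8) = 1 + C(7) + C(6) = 1 + 41 + 25 = 67
C(9) = 1 + C(8) + C(7) = 1 + 67 + 41 = 109
C(10) = 1 + C(9) + C(8) = 1 + 109 + 67 = 177
C(11) = 1 + C(10) + C(9) = 1 + 177 + 109 = 287
C(12) = 1 + C(11) + C(10) = 1 + 287 + 177 = 465

465


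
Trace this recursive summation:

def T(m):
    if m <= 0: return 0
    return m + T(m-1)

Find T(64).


T(64)
= 64 + 63 + 62 + 61 + 60 + 59 + 58 + 57 + 56 + 55 + 54 + 53 + 52 + 51 + 50 + 49 + 48 + 47 + 46 + 45 + 44 + 43 + 42 + 41 + 40 + 39 + 38 + 37 + 36 + 35 + 34 + 33 + 32 + 31 + 30 + 29 + 28 + 27 + 26 + 25 + 24 + 23 + 22 + 21 + 20 + 19 + 18 + 17 + 16 + 15 + 14 + 13 + 12 + 11 + 10 + 9 + 8 + 7 + 6 + 5 + 4 + 3 + 2 + 1 + T(0)
= 64 + 63 + 62 + 61 + 60 + 59 + 58 + 57 + 56 + 55 + 54 + 53 + 52 + 51 + 50 + 49 + 48 + 47 + 46 + 45 + 44 + 43 + 42 + 41 + 40 + 39 + 38 + 37 + 36 + 35 + 34 + 33 + 32 + 31 + 30 + 29 + 28 + 27 + 26 + 25 + 24 + 23 + 22 + 21 + 20 + 19 + 18 + 17 + 16 + 15 + 14 + 13 + 12 + 11 + 10 + 9 + 8 + 7 + 6 + 5 + 4 + 3 + 2 + 1 + 0
= 2080

2080
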